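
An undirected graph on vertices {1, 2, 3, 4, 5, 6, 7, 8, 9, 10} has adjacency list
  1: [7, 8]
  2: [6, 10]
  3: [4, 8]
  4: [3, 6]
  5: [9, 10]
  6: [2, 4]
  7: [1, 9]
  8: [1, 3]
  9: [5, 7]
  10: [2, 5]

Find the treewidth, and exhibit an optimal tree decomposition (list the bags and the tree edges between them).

Each bag holds 3 vertices, so the decomposition has width 2, which upper-bounds the treewidth. The edges 3–4–6–2–10–5–9–7–1–8–3 form a cycle, so G is not a tree and its treewidth is at least 2. Therefore the treewidth is 2.

Treewidth 2.
One such decomposition:
Bags: B1 = {3, 4, 6}  B2 = {2, 3, 6}  B3 = {2, 3, 10}  B4 = {3, 5, 10}  B5 = {3, 5, 9}  B6 = {3, 7, 9}  B7 = {1, 3, 7}  B8 = {1, 3, 8}
Tree: B1–B2, B2–B3, B3–B4, B4–B5, B5–B6, B6–B7, B7–B8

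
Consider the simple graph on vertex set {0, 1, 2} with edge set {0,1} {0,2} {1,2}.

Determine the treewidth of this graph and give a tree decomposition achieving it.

A single bag containing all 3 vertices is trivially a valid decomposition of width 2. Conversely, {0, 1, 2} is a clique of size 3, and the vertices of any clique must share a bag in every tree decomposition; so some bag has ≥ 3 vertices and tw(G) ≥ 2. Combining the bounds, tw(G) = 2.

Treewidth 2.
One such decomposition:
Bags: B1 = {0, 1, 2}
Tree: (single bag)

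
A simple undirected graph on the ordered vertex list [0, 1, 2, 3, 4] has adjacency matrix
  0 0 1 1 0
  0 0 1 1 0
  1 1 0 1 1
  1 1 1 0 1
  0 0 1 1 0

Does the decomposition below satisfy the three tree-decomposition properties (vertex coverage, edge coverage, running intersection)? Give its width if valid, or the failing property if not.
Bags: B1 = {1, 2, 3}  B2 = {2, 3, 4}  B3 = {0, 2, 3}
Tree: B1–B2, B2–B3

Vertex coverage: the bags together contain {0, 1, 2, 3, 4}, the full vertex set. Edge coverage: each edge of G has both endpoints in at least one bag. Running intersection: for every vertex, the bags containing it form a connected subtree. All three properties hold, so this is a valid tree decomposition of width max|bag| − 1 = 2, and hence tw(G) ≤ 2.

Yes; width 2.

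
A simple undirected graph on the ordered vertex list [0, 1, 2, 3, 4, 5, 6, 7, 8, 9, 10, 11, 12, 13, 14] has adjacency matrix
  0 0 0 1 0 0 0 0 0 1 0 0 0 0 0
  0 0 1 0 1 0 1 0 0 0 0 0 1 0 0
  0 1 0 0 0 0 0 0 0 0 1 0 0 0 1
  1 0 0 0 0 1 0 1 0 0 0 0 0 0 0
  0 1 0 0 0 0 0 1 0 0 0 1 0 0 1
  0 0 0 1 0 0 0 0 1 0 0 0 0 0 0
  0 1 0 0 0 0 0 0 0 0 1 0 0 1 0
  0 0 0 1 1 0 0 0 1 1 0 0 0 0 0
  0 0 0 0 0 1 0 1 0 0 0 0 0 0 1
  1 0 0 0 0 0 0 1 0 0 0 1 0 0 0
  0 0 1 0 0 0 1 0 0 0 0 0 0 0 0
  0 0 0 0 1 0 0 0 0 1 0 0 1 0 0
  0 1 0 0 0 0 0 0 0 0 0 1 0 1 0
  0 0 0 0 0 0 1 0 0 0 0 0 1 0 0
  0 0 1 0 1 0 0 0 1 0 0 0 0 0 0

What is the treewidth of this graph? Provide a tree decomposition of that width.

The largest bag has 4 vertices, giving width 3; this decomposition certifies tw(G) ≤ 3. For the lower bound: the 4 vertex sets {0,3,5}, {8}, {7}, {4,9,11,14} are disjoint, each induces a connected subgraph, and every pair is joined by at least one edge of G. Contracting each set to a single vertex therefore yields K_{4} as a minor, and since treewidth is minor-monotone, tw(G) ≥ tw(K_{4}) = 3. Therefore the treewidth is 3.

Treewidth 3.
One such decomposition:
Bags: B1 = {0, 3, 5, 8}  B2 = {0, 3, 7, 8}  B3 = {0, 7, 8, 9}  B4 = {7, 8, 9, 14}  B5 = {4, 7, 9, 14}  B6 = {4, 9, 11, 14}  B7 = {2, 4, 11, 14}  B8 = {1, 2, 4, 11}  B9 = {1, 2, 11, 12}  B10 = {1, 2, 10, 12}  B11 = {1, 6, 10, 12}  B12 = {6, 10, 12, 13}
Tree: B1–B2, B2–B3, B3–B4, B4–B5, B5–B6, B6–B7, B7–B8, B8–B9, B9–B10, B10–B11, B11–B12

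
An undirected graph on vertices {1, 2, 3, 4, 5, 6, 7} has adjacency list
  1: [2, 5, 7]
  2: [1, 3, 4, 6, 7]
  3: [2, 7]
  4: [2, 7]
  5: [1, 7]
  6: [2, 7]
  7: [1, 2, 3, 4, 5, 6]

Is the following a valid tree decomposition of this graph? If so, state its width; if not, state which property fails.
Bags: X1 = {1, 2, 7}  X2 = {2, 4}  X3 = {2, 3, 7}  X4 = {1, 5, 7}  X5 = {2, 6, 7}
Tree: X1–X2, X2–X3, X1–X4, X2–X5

No — edge (7,4) lies in no bag.

A tree decomposition must satisfy three properties: every vertex lies in some bag; for every edge, both endpoints lie together in some bag; and for every vertex, the bags containing it form a connected subtree. Here edge (7,4) lies in no bag, so the decomposition is invalid.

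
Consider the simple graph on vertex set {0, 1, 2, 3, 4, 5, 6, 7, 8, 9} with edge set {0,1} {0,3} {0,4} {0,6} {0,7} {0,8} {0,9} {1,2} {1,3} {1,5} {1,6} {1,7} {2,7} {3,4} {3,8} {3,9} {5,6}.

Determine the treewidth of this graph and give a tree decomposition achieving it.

Treewidth 2.
Bags: B1 = {0, 1, 3}  B2 = {0, 1, 6}  B3 = {0, 3, 9}  B4 = {0, 3, 8}  B5 = {1, 5, 6}  B6 = {0, 1, 7}  B7 = {0, 3, 4}  B8 = {1, 2, 7}
Tree: B1–B2, B1–B3, B3–B4, B2–B5, B2–B6, B3–B7, B6–B8

The largest bag has 3 vertices, giving width 2; this decomposition certifies tw(G) ≤ 2. On the other hand G contains the 3-clique {0, 3, 8}. A clique must lie in a single bag of any decomposition, so no decomposition can have width below 2. Therefore the treewidth is 2.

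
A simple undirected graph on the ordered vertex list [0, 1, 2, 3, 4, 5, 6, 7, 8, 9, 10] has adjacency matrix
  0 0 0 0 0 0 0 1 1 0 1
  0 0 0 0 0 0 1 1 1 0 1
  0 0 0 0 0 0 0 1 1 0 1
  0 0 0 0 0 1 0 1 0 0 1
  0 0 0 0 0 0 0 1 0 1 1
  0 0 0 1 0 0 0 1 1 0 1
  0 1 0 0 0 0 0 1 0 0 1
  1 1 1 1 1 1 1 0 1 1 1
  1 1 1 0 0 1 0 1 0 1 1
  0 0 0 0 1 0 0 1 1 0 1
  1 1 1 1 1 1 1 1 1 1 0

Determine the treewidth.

3

A width-3 tree decomposition is:
Bags: B1 = {0, 7, 8, 10}  B2 = {5, 7, 8, 10}  B3 = {1, 7, 8, 10}  B4 = {3, 5, 7, 10}  B5 = {2, 7, 8, 10}  B6 = {1, 6, 7, 10}  B7 = {7, 8, 9, 10}  B8 = {4, 7, 9, 10}
Tree: B1–B2, B1–B3, B2–B4, B2–B5, B3–B6, B1–B7, B7–B8
Every bag has size at most 4, so the width is 4 − 1 = 3 and tw(G) ≤ 3. Conversely, {0, 7, 8, 10} is a clique of size 4, and the vertices of any clique must share a bag in every tree decomposition; so some bag has ≥ 4 vertices and tw(G) ≥ 3. Hence tw(G) = 3 exactly.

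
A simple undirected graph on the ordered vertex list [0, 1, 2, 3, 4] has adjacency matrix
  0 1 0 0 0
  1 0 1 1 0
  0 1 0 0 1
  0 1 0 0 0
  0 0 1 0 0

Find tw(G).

1

A width-1 tree decomposition is:
Bags: B1 = {0, 1}  B2 = {1, 2}  B3 = {1, 3}  B4 = {2, 4}
Tree: B1–B2, B1–B3, B2–B4
Every bag has size at most 2, so the width is 2 − 1 = 1 and tw(G) ≤ 1. Any graph with an edge has treewidth ≥ 1, and G has the edge 0–1. The upper and lower bounds meet at 1, so that is the treewidth.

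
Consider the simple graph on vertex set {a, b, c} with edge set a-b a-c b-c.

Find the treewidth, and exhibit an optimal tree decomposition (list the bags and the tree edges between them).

A single bag containing all 3 vertices is trivially a valid decomposition of width 2. Conversely, {a, b, c} is a clique of size 3, and the vertices of any clique must share a bag in every tree decomposition; so some bag has ≥ 3 vertices and tw(G) ≥ 2. Hence tw(G) = 2 exactly.

Treewidth 2.
One optimal decomposition is:
Bags: B1 = {a, b, c}
Tree: (single bag)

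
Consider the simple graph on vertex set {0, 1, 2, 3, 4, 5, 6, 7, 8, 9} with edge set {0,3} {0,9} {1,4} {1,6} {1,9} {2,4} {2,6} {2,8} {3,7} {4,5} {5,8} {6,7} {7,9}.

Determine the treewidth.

2

A width-2 tree decomposition is:
Bags: B1 = {4, 5, 8}  B2 = {2, 4, 8}  B3 = {1, 2, 4}  B4 = {1, 2, 6}  B5 = {1, 6, 9}  B6 = {6, 7, 9}  B7 = {0, 7, 9}  B8 = {0, 3, 7}
Tree: B1–B2, B2–B3, B3–B4, B4–B5, B5–B6, B6–B7, B7–B8
Each bag holds 3 vertices, so the decomposition has width 2, which upper-bounds the treewidth. The edges 5–8–2–4–5 form a cycle, so G is not a tree and its treewidth is at least 2. Combining the bounds, tw(G) = 2.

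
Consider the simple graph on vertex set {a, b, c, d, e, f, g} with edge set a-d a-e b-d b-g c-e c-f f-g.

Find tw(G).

A width-2 tree decomposition is:
Bags: B1 = {b, d, g}  B2 = {d, f, g}  B3 = {c, d, f}  B4 = {c, d, e}  B5 = {a, d, e}
Tree: B1–B2, B2–B3, B3–B4, B4–B5
Each bag holds 3 vertices, so the decomposition has width 2, which upper-bounds the treewidth. For the lower bound, G contains the cycle d–b–g–f–c–e–a–d, so G is not a forest; only forests have treewidth ≤ 1, hence tw(G) ≥ 2. Therefore the treewidth is 2.

2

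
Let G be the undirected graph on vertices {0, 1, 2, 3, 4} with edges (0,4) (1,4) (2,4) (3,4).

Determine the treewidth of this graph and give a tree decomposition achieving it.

Every bag has size at most 2, so the width is 2 − 1 = 1 and tw(G) ≤ 1. G has an edge, so its treewidth is at least 1. Therefore the treewidth is 1.

Treewidth 1.
Bags: B1 = {3, 4}  B2 = {1, 4}  B3 = {2, 4}  B4 = {0, 4}
Tree: B1–B2, B1–B3, B2–B4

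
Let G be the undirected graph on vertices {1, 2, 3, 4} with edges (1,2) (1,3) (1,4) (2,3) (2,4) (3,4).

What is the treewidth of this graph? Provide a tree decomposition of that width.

With just one bag of size 4, the width is 4 − 1 = 3, so tw(G) ≤ 3. On the other hand G contains the 4-clique {1, 2, 3, 4}. A clique must lie in a single bag of any decomposition, so no decomposition can have width below 3. Hence tw(G) = 3 exactly.

Treewidth 3.
One optimal decomposition is:
Bags: B1 = {1, 2, 3, 4}
Tree: (single bag)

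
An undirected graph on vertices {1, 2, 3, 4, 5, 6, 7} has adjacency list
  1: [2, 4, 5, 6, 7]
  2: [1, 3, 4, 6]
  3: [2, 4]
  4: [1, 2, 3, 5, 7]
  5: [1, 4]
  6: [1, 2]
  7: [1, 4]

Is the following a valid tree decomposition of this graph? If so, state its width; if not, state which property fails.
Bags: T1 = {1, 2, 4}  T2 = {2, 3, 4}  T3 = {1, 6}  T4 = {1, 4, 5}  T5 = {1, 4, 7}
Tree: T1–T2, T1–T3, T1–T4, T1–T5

No — edge (2,6) lies in no bag.

A tree decomposition must satisfy three properties: every vertex lies in some bag; for every edge, both endpoints lie together in some bag; and for every vertex, the bags containing it form a connected subtree. Here edge (2,6) lies in no bag, so the decomposition is invalid.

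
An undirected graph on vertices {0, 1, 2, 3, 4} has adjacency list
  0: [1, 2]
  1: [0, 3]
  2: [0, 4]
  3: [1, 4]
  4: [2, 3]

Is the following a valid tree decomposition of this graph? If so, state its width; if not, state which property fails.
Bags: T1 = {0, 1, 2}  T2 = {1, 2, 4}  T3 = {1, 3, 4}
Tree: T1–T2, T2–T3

Yes; width 2.

Every vertex of G appears in some bag (union = {0, 1, 2, 3, 4}); every edge is covered by a bag; and for each vertex v the set of bags containing v is connected in the bag tree. The decomposition is therefore valid. The largest bag has 3 vertices, so the width is 2.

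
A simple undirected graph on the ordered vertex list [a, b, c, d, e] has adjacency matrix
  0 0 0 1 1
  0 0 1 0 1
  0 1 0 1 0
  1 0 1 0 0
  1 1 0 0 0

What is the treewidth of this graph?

2

A width-2 tree decomposition is:
Bags: B1 = {a, d, e}  B2 = {c, d, e}  B3 = {b, c, e}
Tree: B1–B2, B2–B3
Every bag has size at most 3, so the width is 3 − 1 = 2 and tw(G) ≤ 2. For the lower bound, G contains the cycle e–a–d–c–b–e, so G is not a forest; only forests have treewidth ≤ 1, hence tw(G) ≥ 2. Hence tw(G) = 2 exactly.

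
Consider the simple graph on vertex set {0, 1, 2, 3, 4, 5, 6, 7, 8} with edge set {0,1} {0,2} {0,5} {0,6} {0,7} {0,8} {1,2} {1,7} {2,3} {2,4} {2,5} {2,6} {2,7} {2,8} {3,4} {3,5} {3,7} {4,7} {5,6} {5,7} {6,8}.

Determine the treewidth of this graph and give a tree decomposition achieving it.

The largest bag has 4 vertices, giving width 3; this decomposition certifies tw(G) ≤ 3. Conversely, {0, 2, 6, 8} is a clique of size 4, and the vertices of any clique must share a bag in every tree decomposition; so some bag has ≥ 4 vertices and tw(G) ≥ 3. The upper and lower bounds meet at 3, so that is the treewidth.

Treewidth 3.
One optimal decomposition is:
Bags: B1 = {0, 1, 2, 7}  B2 = {0, 2, 5, 7}  B3 = {0, 2, 5, 6}  B4 = {2, 3, 5, 7}  B5 = {0, 2, 6, 8}  B6 = {2, 3, 4, 7}
Tree: B1–B2, B2–B3, B2–B4, B3–B5, B4–B6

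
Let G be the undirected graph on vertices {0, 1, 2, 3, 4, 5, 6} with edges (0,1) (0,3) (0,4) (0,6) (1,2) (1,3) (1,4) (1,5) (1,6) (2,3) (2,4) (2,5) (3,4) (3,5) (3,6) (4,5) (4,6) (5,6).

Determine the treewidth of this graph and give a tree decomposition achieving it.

Treewidth 4.
Bags: B1 = {0, 1, 3, 4, 6}  B2 = {1, 3, 4, 5, 6}  B3 = {1, 2, 3, 4, 5}
Tree: B1–B2, B2–B3

Each bag holds 5 vertices, so the decomposition has width 4, which upper-bounds the treewidth. Conversely, {0, 1, 3, 4, 6} is a clique of size 5, and the vertices of any clique must share a bag in every tree decomposition; so some bag has ≥ 5 vertices and tw(G) ≥ 4. Combining the bounds, tw(G) = 4.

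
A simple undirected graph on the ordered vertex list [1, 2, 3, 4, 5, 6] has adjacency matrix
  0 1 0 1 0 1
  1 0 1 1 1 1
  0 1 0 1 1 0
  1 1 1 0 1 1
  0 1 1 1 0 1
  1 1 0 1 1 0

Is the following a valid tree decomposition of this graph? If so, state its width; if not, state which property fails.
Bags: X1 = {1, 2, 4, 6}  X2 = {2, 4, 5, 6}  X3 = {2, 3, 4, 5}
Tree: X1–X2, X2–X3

Checking the three conditions: (i) the bags cover all of {1, 2, 3, 4, 5, 6}; (ii) for each edge, some bag contains both endpoints; (iii) the bags containing any fixed vertex form a subtree. All hold, so the decomposition is valid with width 4 − 1 = 3.

Yes; width 3.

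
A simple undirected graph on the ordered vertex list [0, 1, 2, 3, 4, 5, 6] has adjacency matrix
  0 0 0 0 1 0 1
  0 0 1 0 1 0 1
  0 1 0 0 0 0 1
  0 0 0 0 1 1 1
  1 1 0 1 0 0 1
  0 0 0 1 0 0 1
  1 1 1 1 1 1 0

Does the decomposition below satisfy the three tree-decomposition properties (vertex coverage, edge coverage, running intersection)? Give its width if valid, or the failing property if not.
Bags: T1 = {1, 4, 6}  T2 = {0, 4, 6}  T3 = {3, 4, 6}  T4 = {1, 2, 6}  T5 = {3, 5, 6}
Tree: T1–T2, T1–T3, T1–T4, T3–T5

Every vertex of G appears in some bag (union = {0, 1, 2, 3, 4, 5, 6}); every edge is covered by a bag; and for each vertex v the set of bags containing v is connected in the bag tree. The decomposition is therefore valid. The largest bag has 3 vertices, so the width is 2.

Yes; width 2.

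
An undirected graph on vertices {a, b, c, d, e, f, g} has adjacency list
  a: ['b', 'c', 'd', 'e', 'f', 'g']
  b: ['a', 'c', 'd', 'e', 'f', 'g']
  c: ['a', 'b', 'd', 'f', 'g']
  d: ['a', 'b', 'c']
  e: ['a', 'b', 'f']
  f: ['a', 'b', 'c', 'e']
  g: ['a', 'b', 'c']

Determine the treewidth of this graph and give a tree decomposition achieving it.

Treewidth 3.
One optimal decomposition is:
Bags: B1 = {a, b, c, f}  B2 = {a, b, e, f}  B3 = {a, b, c, g}  B4 = {a, b, c, d}
Tree: B1–B2, B1–B3, B3–B4

Every bag has size at most 4, so the width is 4 − 1 = 3 and tw(G) ≤ 3. For the lower bound, the 4 vertices {a, b, e, f} are pairwise adjacent, and any tree decomposition puts a clique entirely inside one bag — forcing width ≥ 3. Hence tw(G) = 3 exactly.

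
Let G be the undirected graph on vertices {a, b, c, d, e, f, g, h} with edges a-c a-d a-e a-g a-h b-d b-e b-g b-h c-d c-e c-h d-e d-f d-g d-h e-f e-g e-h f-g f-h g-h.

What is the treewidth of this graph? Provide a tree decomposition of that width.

Treewidth 4.
One optimal decomposition is:
Bags: B1 = {a, c, d, e, h}  B2 = {a, d, e, g, h}  B3 = {d, e, f, g, h}  B4 = {b, d, e, g, h}
Tree: B1–B2, B2–B3, B2–B4

Each bag holds 5 vertices, so the decomposition has width 4, which upper-bounds the treewidth. For the lower bound, the 5 vertices {d, e, f, g, h} are pairwise adjacent, and any tree decomposition puts a clique entirely inside one bag — forcing width ≥ 4. Therefore the treewidth is 4.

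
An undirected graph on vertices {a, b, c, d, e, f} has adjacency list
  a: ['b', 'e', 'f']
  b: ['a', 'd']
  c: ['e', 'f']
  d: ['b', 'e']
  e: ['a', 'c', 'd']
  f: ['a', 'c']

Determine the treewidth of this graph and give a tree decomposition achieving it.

Treewidth 2.
One such decomposition:
Bags: B1 = {c, e, f}  B2 = {a, e, f}  B3 = {a, d, e}  B4 = {a, b, d}
Tree: B1–B2, B2–B3, B3–B4

The largest bag has 3 vertices, giving width 2; this decomposition certifies tw(G) ≤ 2. The edges c–f–a–e–c form a cycle, so G is not a tree and its treewidth is at least 2. Therefore the treewidth is 2.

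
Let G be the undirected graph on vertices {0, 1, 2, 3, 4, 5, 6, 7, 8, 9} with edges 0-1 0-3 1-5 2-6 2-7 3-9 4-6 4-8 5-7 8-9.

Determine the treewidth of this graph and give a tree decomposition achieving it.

Each bag holds 3 vertices, so the decomposition has width 2, which upper-bounds the treewidth. Since 8–4–6–2–7–5–1–0–3–9–8 is a cycle in G, G is not acyclic. Forests are exactly the graphs of treewidth ≤ 1, so tw(G) ≥ 2. The upper and lower bounds meet at 2, so that is the treewidth.

Treewidth 2.
One such decomposition:
Bags: B1 = {4, 6, 8}  B2 = {2, 6, 8}  B3 = {2, 7, 8}  B4 = {5, 7, 8}  B5 = {1, 5, 8}  B6 = {0, 1, 8}  B7 = {0, 3, 8}  B8 = {3, 8, 9}
Tree: B1–B2, B2–B3, B3–B4, B4–B5, B5–B6, B6–B7, B7–B8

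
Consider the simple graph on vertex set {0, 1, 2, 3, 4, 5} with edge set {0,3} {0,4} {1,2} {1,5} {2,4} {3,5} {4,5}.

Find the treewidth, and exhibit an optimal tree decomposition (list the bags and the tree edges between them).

The largest bag has 3 vertices, giving width 2; this decomposition certifies tw(G) ≤ 2. For the lower bound, G contains the cycle 1–2–4–5–1, so G is not a forest; only forests have treewidth ≤ 1, hence tw(G) ≥ 2. Hence tw(G) = 2 exactly.

Treewidth 2.
Bags: B1 = {1, 2, 5}  B2 = {2, 4, 5}  B3 = {3, 4, 5}  B4 = {0, 3, 4}
Tree: B1–B2, B2–B3, B3–B4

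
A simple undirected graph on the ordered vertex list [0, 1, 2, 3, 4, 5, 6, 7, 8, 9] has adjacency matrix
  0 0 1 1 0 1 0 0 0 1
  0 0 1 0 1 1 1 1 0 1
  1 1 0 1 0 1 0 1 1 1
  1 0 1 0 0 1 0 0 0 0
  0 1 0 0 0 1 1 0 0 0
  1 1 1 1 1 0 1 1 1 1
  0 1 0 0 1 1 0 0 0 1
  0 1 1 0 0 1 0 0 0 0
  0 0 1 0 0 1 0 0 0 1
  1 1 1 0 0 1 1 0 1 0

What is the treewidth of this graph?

3

A width-3 tree decomposition is:
Bags: B1 = {1, 2, 5, 9}  B2 = {0, 2, 5, 9}  B3 = {1, 2, 5, 7}  B4 = {1, 5, 6, 9}  B5 = {2, 5, 8, 9}  B6 = {0, 2, 3, 5}  B7 = {1, 4, 5, 6}
Tree: B1–B2, B1–B3, B1–B4, B2–B5, B2–B6, B4–B7
Each bag holds 4 vertices, so the decomposition has width 3, which upper-bounds the treewidth. For the lower bound, the 4 vertices {0, 2, 5, 9} are pairwise adjacent, and any tree decomposition puts a clique entirely inside one bag — forcing width ≥ 3. Hence tw(G) = 3 exactly.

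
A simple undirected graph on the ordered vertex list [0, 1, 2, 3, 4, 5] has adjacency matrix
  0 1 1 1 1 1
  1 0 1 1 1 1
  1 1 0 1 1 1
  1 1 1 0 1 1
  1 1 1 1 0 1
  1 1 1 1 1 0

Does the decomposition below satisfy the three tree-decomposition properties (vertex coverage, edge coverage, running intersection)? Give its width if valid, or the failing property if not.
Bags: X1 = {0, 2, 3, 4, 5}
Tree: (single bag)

A tree decomposition must satisfy three properties: every vertex lies in some bag; for every edge, both endpoints lie together in some bag; and for every vertex, the bags containing it form a connected subtree. Here vertex 1 appears in no bag, so the decomposition is invalid.

No — vertex 1 appears in no bag.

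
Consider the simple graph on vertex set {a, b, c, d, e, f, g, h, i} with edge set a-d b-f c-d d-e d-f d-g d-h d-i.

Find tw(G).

A width-1 tree decomposition is:
Bags: B1 = {d, g}  B2 = {d, f}  B3 = {c, d}  B4 = {d, i}  B5 = {d, e}  B6 = {a, d}  B7 = {b, f}  B8 = {d, h}
Tree: B1–B2, B2–B3, B3–B4, B3–B5, B5–B6, B2–B7, B4–B8
Every bag has size at most 2, so the width is 2 − 1 = 1 and tw(G) ≤ 1. Since G has at least one edge (e.g. g–d), it is not an edgeless graph, so tw(G) ≥ 1. Combining the bounds, tw(G) = 1.

1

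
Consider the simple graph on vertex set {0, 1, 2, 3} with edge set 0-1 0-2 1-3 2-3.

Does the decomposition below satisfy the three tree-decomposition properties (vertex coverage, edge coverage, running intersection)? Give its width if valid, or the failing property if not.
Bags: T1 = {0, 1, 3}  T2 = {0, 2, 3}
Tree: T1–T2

Vertex coverage: the bags together contain {0, 1, 2, 3}, the full vertex set. Edge coverage: each edge of G has both endpoints in at least one bag. Running intersection: for every vertex, the bags containing it form a connected subtree. All three properties hold, so this is a valid tree decomposition of width max|bag| − 1 = 2, and hence tw(G) ≤ 2.

Yes; width 2.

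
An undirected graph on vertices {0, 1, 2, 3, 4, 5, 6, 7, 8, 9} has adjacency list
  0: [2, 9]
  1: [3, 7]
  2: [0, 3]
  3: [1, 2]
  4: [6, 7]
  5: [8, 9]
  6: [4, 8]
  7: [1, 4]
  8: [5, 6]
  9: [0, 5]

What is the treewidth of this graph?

A width-2 tree decomposition is:
Bags: B1 = {0, 5, 9}  B2 = {0, 5, 8}  B3 = {0, 6, 8}  B4 = {0, 4, 6}  B5 = {0, 4, 7}  B6 = {0, 1, 7}  B7 = {0, 1, 3}  B8 = {0, 2, 3}
Tree: B1–B2, B2–B3, B3–B4, B4–B5, B5–B6, B6–B7, B7–B8
The largest bag has 3 vertices, giving width 2; this decomposition certifies tw(G) ≤ 2. The edges 0–9–5–8–6–4–7–1–3–2–0 form a cycle, so G is not a tree and its treewidth is at least 2. Hence tw(G) = 2 exactly.

2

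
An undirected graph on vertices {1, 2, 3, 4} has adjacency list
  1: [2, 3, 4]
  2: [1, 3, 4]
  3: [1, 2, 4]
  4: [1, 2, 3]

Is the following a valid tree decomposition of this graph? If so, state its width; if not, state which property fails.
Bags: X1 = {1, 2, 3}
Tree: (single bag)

A tree decomposition must satisfy three properties: every vertex lies in some bag; for every edge, both endpoints lie together in some bag; and for every vertex, the bags containing it form a connected subtree. Here vertex 4 appears in no bag, so the decomposition is invalid.

No — vertex 4 appears in no bag.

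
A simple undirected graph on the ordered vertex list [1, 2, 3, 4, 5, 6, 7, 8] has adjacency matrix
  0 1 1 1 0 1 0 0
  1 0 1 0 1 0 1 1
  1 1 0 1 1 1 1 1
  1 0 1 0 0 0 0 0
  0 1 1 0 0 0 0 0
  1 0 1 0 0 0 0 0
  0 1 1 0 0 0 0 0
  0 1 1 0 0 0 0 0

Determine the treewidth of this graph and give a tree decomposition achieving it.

The largest bag has 3 vertices, giving width 2; this decomposition certifies tw(G) ≤ 2. On the other hand G contains the 3-clique {2, 3, 8}. A clique must lie in a single bag of any decomposition, so no decomposition can have width below 2. Combining the bounds, tw(G) = 2.

Treewidth 2.
One optimal decomposition is:
Bags: B1 = {2, 3, 7}  B2 = {2, 3, 5}  B3 = {2, 3, 8}  B4 = {1, 2, 3}  B5 = {1, 3, 4}  B6 = {1, 3, 6}
Tree: B1–B2, B2–B3, B2–B4, B4–B5, B5–B6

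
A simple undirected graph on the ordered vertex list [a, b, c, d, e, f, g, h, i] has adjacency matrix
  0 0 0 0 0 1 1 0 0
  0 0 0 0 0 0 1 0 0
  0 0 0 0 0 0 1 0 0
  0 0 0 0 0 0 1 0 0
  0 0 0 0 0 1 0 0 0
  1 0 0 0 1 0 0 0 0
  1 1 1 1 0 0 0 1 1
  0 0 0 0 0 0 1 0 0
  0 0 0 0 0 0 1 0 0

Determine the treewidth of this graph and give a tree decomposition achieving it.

The largest bag has 2 vertices, giving width 1; this decomposition certifies tw(G) ≤ 1. Any graph with an edge has treewidth ≥ 1, and G has the edge g–a. Therefore the treewidth is 1.

Treewidth 1.
One optimal decomposition is:
Bags: B1 = {a, g}  B2 = {g, i}  B3 = {a, f}  B4 = {c, g}  B5 = {d, g}  B6 = {g, h}  B7 = {e, f}  B8 = {b, g}
Tree: B1–B2, B1–B3, B2–B4, B4–B5, B2–B6, B3–B7, B1–B8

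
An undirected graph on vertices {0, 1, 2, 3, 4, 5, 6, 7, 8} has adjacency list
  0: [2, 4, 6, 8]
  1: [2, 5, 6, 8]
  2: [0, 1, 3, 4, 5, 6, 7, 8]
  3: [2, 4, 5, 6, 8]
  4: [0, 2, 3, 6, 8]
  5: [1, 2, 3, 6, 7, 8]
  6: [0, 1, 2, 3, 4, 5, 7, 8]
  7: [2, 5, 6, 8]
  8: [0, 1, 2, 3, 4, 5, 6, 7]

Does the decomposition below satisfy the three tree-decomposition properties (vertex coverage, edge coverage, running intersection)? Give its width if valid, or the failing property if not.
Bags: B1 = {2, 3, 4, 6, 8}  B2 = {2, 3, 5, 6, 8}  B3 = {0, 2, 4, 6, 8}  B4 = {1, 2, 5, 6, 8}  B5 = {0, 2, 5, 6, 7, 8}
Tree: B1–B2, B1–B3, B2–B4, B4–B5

A tree decomposition must satisfy three properties: every vertex lies in some bag; for every edge, both endpoints lie together in some bag; and for every vertex, the bags containing it form a connected subtree. Here bags containing vertex 0 are not connected in the tree, so the decomposition is invalid.

No — bags containing vertex 0 are not connected in the tree.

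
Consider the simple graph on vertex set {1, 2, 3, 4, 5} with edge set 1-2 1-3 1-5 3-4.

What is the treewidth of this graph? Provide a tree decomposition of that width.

Each bag holds 2 vertices, so the decomposition has width 1, which upper-bounds the treewidth. G has an edge, so its treewidth is at least 1. The upper and lower bounds meet at 1, so that is the treewidth.

Treewidth 1.
Bags: B1 = {1, 5}  B2 = {1, 2}  B3 = {1, 3}  B4 = {3, 4}
Tree: B1–B2, B1–B3, B3–B4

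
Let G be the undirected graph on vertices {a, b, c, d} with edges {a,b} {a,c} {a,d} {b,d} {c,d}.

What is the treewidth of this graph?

A width-2 tree decomposition is:
Bags: B1 = {a, c, d}  B2 = {a, b, d}
Tree: B1–B2
Each bag holds 3 vertices, so the decomposition has width 2, which upper-bounds the treewidth. On the other hand G contains the 3-clique {a, c, d}. A clique must lie in a single bag of any decomposition, so no decomposition can have width below 2. The upper and lower bounds meet at 2, so that is the treewidth.

2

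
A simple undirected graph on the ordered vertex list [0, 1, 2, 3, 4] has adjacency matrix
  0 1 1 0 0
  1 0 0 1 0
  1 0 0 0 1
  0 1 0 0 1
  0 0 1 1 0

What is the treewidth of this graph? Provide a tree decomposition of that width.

Treewidth 2.
Bags: B1 = {0, 2, 4}  B2 = {0, 1, 4}  B3 = {1, 3, 4}
Tree: B1–B2, B2–B3

Each bag holds 3 vertices, so the decomposition has width 2, which upper-bounds the treewidth. For the lower bound, G contains the cycle 4–2–0–1–3–4, so G is not a forest; only forests have treewidth ≤ 1, hence tw(G) ≥ 2. The upper and lower bounds meet at 2, so that is the treewidth.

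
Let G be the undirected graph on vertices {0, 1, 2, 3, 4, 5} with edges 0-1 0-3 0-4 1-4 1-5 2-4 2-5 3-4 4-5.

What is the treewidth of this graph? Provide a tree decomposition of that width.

Every bag has size at most 3, so the width is 3 − 1 = 2 and tw(G) ≤ 2. Conversely, {0, 1, 4} is a clique of size 3, and the vertices of any clique must share a bag in every tree decomposition; so some bag has ≥ 3 vertices and tw(G) ≥ 2. Hence tw(G) = 2 exactly.

Treewidth 2.
Bags: B1 = {0, 1, 4}  B2 = {1, 4, 5}  B3 = {0, 3, 4}  B4 = {2, 4, 5}
Tree: B1–B2, B1–B3, B2–B4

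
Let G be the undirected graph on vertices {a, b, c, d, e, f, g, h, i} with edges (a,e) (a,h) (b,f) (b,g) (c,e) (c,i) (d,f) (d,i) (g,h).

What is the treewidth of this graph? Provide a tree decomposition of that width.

Each bag holds 3 vertices, so the decomposition has width 2, which upper-bounds the treewidth. For the lower bound, G contains the cycle a–e–c–i–d–f–b–g–h–a, so G is not a forest; only forests have treewidth ≤ 1, hence tw(G) ≥ 2. Combining the bounds, tw(G) = 2.

Treewidth 2.
One such decomposition:
Bags: B1 = {a, c, e}  B2 = {a, c, i}  B3 = {a, d, i}  B4 = {a, d, f}  B5 = {a, b, f}  B6 = {a, b, g}  B7 = {a, g, h}
Tree: B1–B2, B2–B3, B3–B4, B4–B5, B5–B6, B6–B7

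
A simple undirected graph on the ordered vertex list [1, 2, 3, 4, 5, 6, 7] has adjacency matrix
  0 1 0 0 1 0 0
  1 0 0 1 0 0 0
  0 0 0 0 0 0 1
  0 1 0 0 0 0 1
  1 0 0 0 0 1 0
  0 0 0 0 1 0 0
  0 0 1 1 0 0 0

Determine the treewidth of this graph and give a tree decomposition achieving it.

Treewidth 1.
Bags: B1 = {5, 6}  B2 = {1, 5}  B3 = {1, 2}  B4 = {2, 4}  B5 = {4, 7}  B6 = {3, 7}
Tree: B1–B2, B2–B3, B3–B4, B4–B5, B5–B6

The largest bag has 2 vertices, giving width 1; this decomposition certifies tw(G) ≤ 1. G has an edge, so its treewidth is at least 1. Therefore the treewidth is 1.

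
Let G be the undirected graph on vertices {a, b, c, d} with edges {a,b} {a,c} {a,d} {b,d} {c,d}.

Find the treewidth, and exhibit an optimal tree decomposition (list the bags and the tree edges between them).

Treewidth 2.
One optimal decomposition is:
Bags: B1 = {a, c, d}  B2 = {a, b, d}
Tree: B1–B2

Each bag holds 3 vertices, so the decomposition has width 2, which upper-bounds the treewidth. For the lower bound, the 3 vertices {a, c, d} are pairwise adjacent, and any tree decomposition puts a clique entirely inside one bag — forcing width ≥ 2. Hence tw(G) = 2 exactly.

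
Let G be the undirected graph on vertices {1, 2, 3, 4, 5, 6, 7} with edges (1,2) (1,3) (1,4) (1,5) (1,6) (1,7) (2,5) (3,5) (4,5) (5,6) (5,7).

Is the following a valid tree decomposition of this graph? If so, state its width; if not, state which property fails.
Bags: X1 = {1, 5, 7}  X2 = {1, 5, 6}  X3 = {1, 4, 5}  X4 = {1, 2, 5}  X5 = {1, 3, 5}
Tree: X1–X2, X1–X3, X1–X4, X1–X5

Checking the three conditions: (i) the bags cover all of {1, 2, 3, 4, 5, 6, 7}; (ii) for each edge, some bag contains both endpoints; (iii) the bags containing any fixed vertex form a subtree. All hold, so the decomposition is valid with width 3 − 1 = 2.

Yes; width 2.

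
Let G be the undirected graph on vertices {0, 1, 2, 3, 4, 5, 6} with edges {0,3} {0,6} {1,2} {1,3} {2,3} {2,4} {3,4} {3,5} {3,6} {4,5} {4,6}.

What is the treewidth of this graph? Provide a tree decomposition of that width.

Treewidth 2.
Bags: B1 = {3, 4, 5}  B2 = {2, 3, 4}  B3 = {3, 4, 6}  B4 = {1, 2, 3}  B5 = {0, 3, 6}
Tree: B1–B2, B1–B3, B2–B4, B3–B5

Each bag holds 3 vertices, so the decomposition has width 2, which upper-bounds the treewidth. On the other hand G contains the 3-clique {0, 3, 6}. A clique must lie in a single bag of any decomposition, so no decomposition can have width below 2. The upper and lower bounds meet at 2, so that is the treewidth.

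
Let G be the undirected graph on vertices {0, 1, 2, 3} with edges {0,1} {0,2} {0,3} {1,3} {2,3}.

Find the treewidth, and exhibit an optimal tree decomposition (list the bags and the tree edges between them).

Treewidth 2.
Bags: B1 = {0, 1, 3}  B2 = {0, 2, 3}
Tree: B1–B2

Each bag holds 3 vertices, so the decomposition has width 2, which upper-bounds the treewidth. Conversely, {0, 1, 3} is a clique of size 3, and the vertices of any clique must share a bag in every tree decomposition; so some bag has ≥ 3 vertices and tw(G) ≥ 2. Combining the bounds, tw(G) = 2.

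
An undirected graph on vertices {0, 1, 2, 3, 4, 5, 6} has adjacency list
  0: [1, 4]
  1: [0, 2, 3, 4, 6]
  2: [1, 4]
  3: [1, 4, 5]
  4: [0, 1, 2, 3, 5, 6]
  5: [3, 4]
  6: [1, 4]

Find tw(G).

A width-2 tree decomposition is:
Bags: B1 = {1, 3, 4}  B2 = {3, 4, 5}  B3 = {0, 1, 4}  B4 = {1, 2, 4}  B5 = {1, 4, 6}
Tree: B1–B2, B1–B3, B1–B4, B3–B5
Every bag has size at most 3, so the width is 3 − 1 = 2 and tw(G) ≤ 2. On the other hand G contains the 3-clique {0, 1, 4}. A clique must lie in a single bag of any decomposition, so no decomposition can have width below 2. Hence tw(G) = 2 exactly.

2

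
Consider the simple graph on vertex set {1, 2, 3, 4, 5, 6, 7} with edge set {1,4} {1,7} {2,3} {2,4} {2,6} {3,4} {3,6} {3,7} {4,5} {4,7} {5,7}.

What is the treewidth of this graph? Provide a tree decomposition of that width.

The largest bag has 3 vertices, giving width 2; this decomposition certifies tw(G) ≤ 2. On the other hand G contains the 3-clique {2, 3, 4}. A clique must lie in a single bag of any decomposition, so no decomposition can have width below 2. Therefore the treewidth is 2.

Treewidth 2.
One optimal decomposition is:
Bags: B1 = {3, 4, 7}  B2 = {2, 3, 4}  B3 = {4, 5, 7}  B4 = {1, 4, 7}  B5 = {2, 3, 6}
Tree: B1–B2, B1–B3, B1–B4, B2–B5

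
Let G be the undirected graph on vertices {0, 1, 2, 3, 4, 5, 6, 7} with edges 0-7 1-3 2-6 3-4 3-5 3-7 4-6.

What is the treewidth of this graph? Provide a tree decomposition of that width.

Treewidth 1.
One such decomposition:
Bags: B1 = {3, 4}  B2 = {3, 7}  B3 = {4, 6}  B4 = {0, 7}  B5 = {2, 6}  B6 = {3, 5}  B7 = {1, 3}
Tree: B1–B2, B1–B3, B2–B4, B3–B5, B2–B6, B2–B7

Every bag has size at most 2, so the width is 2 − 1 = 1 and tw(G) ≤ 1. Since G has at least one edge (e.g. 3–4), it is not an edgeless graph, so tw(G) ≥ 1. The upper and lower bounds meet at 1, so that is the treewidth.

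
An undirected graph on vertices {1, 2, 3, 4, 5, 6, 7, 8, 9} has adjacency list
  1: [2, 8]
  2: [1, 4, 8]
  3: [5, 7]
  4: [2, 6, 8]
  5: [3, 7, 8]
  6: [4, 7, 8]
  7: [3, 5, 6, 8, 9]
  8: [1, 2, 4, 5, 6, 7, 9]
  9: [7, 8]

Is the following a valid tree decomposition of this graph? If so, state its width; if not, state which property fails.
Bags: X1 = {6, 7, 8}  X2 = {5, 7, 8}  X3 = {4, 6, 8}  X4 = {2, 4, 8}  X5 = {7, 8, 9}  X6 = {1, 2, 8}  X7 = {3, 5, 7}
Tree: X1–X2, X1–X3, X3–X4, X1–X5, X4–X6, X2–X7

Every vertex of G appears in some bag (union = {1, 2, 3, 4, 5, 6, 7, 8, 9}); every edge is covered by a bag; and for each vertex v the set of bags containing v is connected in the bag tree. The decomposition is therefore valid. The largest bag has 3 vertices, so the width is 2.

Yes; width 2.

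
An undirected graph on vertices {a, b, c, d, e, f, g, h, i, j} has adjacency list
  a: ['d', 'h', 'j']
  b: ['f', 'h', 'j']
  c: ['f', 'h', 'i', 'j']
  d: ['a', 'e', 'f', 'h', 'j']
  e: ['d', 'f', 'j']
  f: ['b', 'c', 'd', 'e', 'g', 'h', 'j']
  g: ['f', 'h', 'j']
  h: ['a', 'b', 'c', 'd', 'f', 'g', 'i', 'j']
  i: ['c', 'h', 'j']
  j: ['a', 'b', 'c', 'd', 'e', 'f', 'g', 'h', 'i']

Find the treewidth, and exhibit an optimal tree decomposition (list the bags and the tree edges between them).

Each bag holds 4 vertices, so the decomposition has width 3, which upper-bounds the treewidth. Conversely, {d, e, f, j} is a clique of size 4, and the vertices of any clique must share a bag in every tree decomposition; so some bag has ≥ 4 vertices and tw(G) ≥ 3. Therefore the treewidth is 3.

Treewidth 3.
Bags: B1 = {c, f, h, j}  B2 = {b, f, h, j}  B3 = {d, f, h, j}  B4 = {d, e, f, j}  B5 = {a, d, h, j}  B6 = {c, h, i, j}  B7 = {f, g, h, j}
Tree: B1–B2, B2–B3, B3–B4, B3–B5, B1–B6, B2–B7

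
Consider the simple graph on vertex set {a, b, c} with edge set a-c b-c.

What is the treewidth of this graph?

A width-1 tree decomposition is:
Bags: B1 = {a, c}  B2 = {b, c}
Tree: B1–B2
Each bag holds 2 vertices, so the decomposition has width 1, which upper-bounds the treewidth. Any graph with an edge has treewidth ≥ 1, and G has the edge a–c. Combining the bounds, tw(G) = 1.

1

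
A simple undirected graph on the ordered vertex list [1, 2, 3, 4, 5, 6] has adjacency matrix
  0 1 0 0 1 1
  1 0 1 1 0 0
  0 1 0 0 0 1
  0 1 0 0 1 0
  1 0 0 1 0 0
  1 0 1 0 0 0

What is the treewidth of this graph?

2

A width-2 tree decomposition is:
Bags: B1 = {2, 3, 6}  B2 = {1, 2, 6}  B3 = {1, 2, 4}  B4 = {1, 4, 5}
Tree: B1–B2, B2–B3, B3–B4
The largest bag has 3 vertices, giving width 2; this decomposition certifies tw(G) ≤ 2. Since 3–6–1–2–3 is a cycle in G, G is not acyclic. Forests are exactly the graphs of treewidth ≤ 1, so tw(G) ≥ 2. Hence tw(G) = 2 exactly.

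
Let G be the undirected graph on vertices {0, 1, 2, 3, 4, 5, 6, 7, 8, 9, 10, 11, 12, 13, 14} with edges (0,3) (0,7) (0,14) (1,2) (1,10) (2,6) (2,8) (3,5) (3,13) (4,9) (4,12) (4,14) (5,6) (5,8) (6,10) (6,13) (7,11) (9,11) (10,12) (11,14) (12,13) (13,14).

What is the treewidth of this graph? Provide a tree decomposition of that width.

Every bag has size at most 4, so the width is 4 − 1 = 3 and tw(G) ≤ 3. For the lower bound: the 4 vertex sets {7,9,11}, {0}, {14}, {3,4,12,13} are disjoint, each induces a connected subgraph, and every pair is joined by at least one edge of G. Contracting each set to a single vertex therefore yields K_{4} as a minor, and since treewidth is minor-monotone, tw(G) ≥ tw(K_{4}) = 3. The upper and lower bounds meet at 3, so that is the treewidth.

Treewidth 3.
One optimal decomposition is:
Bags: B1 = {0, 7, 9, 11}  B2 = {0, 9, 11, 14}  B3 = {0, 4, 9, 14}  B4 = {0, 3, 4, 14}  B5 = {3, 4, 13, 14}  B6 = {3, 4, 12, 13}  B7 = {3, 5, 12, 13}  B8 = {5, 6, 12, 13}  B9 = {5, 6, 10, 12}  B10 = {5, 6, 8, 10}  B11 = {2, 6, 8, 10}  B12 = {1, 2, 8, 10}
Tree: B1–B2, B2–B3, B3–B4, B4–B5, B5–B6, B6–B7, B7–B8, B8–B9, B9–B10, B10–B11, B11–B12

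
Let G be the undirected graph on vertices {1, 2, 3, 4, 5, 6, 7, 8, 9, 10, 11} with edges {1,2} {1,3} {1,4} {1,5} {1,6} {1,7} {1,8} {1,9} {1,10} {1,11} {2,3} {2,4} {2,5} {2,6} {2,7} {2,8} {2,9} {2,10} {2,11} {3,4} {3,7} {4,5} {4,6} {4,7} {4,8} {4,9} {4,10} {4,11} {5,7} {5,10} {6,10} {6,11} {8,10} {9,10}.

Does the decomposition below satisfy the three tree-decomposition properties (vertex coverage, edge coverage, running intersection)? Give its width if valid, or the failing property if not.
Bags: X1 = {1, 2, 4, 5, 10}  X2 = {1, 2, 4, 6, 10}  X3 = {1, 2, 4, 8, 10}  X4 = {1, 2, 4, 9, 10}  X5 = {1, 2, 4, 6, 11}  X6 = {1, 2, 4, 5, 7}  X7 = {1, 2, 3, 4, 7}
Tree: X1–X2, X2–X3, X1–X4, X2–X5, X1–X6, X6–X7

Yes; width 4.

Vertex coverage: the bags together contain {1, 2, 3, 4, 5, 6, 7, 8, 9, 10, 11}, the full vertex set. Edge coverage: each edge of G has both endpoints in at least one bag. Running intersection: for every vertex, the bags containing it form a connected subtree. All three properties hold, so this is a valid tree decomposition of width max|bag| − 1 = 4, and hence tw(G) ≤ 4.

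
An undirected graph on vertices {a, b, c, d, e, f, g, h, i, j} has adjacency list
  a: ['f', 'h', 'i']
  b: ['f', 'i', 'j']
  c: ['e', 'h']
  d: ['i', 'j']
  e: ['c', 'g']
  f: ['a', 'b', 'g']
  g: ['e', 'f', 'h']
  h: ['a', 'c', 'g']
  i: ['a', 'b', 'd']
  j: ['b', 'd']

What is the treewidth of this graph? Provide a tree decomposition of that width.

Each bag holds 3 vertices, so the decomposition has width 2, which upper-bounds the treewidth. The edges d–j–b–i–d form a cycle, so G is not a tree and its treewidth is at least 2. Hence tw(G) = 2 exactly.

Treewidth 2.
Bags: B1 = {d, i, j}  B2 = {b, i, j}  B3 = {a, b, i}  B4 = {a, b, f}  B5 = {a, f, h}  B6 = {f, g, h}  B7 = {c, g, h}  B8 = {c, e, g}
Tree: B1–B2, B2–B3, B3–B4, B4–B5, B5–B6, B6–B7, B7–B8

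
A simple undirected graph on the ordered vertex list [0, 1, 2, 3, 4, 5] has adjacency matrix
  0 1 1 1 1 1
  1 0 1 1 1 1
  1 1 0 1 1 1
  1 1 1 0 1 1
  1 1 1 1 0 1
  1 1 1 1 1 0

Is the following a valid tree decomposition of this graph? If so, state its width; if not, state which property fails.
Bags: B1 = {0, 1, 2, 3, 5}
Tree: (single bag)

No — vertex 4 appears in no bag.

A tree decomposition must satisfy three properties: every vertex lies in some bag; for every edge, both endpoints lie together in some bag; and for every vertex, the bags containing it form a connected subtree. Here vertex 4 appears in no bag, so the decomposition is invalid.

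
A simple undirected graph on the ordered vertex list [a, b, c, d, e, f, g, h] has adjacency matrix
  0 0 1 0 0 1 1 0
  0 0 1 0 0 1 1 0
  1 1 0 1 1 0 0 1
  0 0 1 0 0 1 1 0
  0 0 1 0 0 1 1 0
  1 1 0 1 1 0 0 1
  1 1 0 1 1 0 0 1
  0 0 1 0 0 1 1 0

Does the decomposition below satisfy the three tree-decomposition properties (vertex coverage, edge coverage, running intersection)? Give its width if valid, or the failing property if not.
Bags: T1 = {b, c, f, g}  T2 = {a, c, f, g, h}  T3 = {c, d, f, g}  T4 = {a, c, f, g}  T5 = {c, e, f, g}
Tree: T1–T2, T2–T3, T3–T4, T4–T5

A tree decomposition must satisfy three properties: every vertex lies in some bag; for every edge, both endpoints lie together in some bag; and for every vertex, the bags containing it form a connected subtree. Here bags containing vertex a are not connected in the tree, so the decomposition is invalid.

No — bags containing vertex a are not connected in the tree.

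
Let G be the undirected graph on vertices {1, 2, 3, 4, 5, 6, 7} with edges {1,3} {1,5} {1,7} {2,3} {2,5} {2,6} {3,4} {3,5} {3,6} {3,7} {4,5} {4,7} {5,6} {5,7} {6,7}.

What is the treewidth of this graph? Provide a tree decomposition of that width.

Treewidth 3.
Bags: B1 = {2, 3, 5, 6}  B2 = {3, 5, 6, 7}  B3 = {3, 4, 5, 7}  B4 = {1, 3, 5, 7}
Tree: B1–B2, B2–B3, B3–B4

The largest bag has 4 vertices, giving width 3; this decomposition certifies tw(G) ≤ 3. For the lower bound, the 4 vertices {2, 3, 5, 6} are pairwise adjacent, and any tree decomposition puts a clique entirely inside one bag — forcing width ≥ 3. Therefore the treewidth is 3.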